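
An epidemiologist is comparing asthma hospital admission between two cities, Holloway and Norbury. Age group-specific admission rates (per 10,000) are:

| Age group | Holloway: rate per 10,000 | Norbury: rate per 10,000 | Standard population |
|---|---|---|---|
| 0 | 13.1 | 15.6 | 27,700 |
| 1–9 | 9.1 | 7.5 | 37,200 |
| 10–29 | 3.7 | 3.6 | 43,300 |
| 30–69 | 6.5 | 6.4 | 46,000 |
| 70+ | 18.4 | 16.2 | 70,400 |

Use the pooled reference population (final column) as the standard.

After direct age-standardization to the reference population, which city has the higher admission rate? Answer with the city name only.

Holloway

Standard total = 224,600; weights = 0.1233, 0.1656, 0.1928, 0.2048, 0.3134.
Holloway: 0.1233×13.1 + 0.1656×9.1 + 0.1928×3.7 + 0.2048×6.5 + 0.3134×18.4 = 10.9348 per 10,000.
Norbury: 0.1233×15.6 + 0.1656×7.5 + 0.1928×3.6 + 0.2048×6.4 + 0.3134×16.2 = 10.2488 per 10,000.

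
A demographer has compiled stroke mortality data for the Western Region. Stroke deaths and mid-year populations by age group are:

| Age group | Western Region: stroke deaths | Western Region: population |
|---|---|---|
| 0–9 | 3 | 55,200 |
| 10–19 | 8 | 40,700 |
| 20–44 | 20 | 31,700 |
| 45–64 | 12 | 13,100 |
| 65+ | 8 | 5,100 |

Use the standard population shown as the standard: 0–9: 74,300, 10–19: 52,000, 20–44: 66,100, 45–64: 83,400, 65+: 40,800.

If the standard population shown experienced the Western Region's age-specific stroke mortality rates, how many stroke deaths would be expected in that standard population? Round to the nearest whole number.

196

Age-specific rates per 100,000 for the Western Region: 5.43, 19.66, 63.09, 91.60, 156.86.
Expected stroke deaths = Σ (standard pop × age-specific rate ÷ 100,000)
= 74,300×5.43/100,000 + 52,000×19.66/100,000 + 66,100×63.09/100,000 + 83,400×91.60/100,000 + 40,800×156.86/100,000
= 4.04 + 10.22 + 41.70 + 76.40 + 64.00 = 196.36.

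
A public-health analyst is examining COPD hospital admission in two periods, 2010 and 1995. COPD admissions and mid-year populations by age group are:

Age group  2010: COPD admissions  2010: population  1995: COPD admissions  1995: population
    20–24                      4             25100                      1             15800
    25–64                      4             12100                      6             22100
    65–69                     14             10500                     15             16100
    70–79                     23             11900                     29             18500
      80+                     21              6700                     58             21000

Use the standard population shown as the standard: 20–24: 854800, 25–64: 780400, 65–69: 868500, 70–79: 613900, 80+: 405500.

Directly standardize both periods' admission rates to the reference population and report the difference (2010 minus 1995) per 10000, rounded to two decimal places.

Age-specific rates per 10000 for 2010: 1.59, 3.31, 13.33, 19.33, 31.34.
For 1995: 0.63, 2.71, 9.32, 15.68, 27.62.
Standard total = 3523100; weights = 0.2426, 0.2215, 0.2465, 0.1742, 0.1151.
2010: 0.2426×1.59 + 0.2215×3.31 + 0.2465×13.33 + 0.1742×19.33 + 0.1151×31.34 = 11.3812 per 10000.
1995: 0.2426×0.63 + 0.2215×2.71 + 0.2465×9.32 + 0.1742×15.68 + 0.1151×27.62 = 8.9620 per 10000.
Difference = 11.3812 − 8.9620 = 2.4191.

2.42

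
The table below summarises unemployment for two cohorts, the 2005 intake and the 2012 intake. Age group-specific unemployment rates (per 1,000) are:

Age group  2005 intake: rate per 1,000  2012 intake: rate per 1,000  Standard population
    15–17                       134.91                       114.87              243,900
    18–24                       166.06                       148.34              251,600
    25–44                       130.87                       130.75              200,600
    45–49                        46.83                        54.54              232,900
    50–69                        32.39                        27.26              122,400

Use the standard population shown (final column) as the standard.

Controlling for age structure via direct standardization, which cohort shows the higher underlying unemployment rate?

2005 intake

Standard total = 1,051,400; weights = 0.2320, 0.2393, 0.1908, 0.2215, 0.1164.
The 2005 intake: 0.2320×134.91 + 0.2393×166.06 + 0.1908×130.87 + 0.2215×46.83 + 0.1164×32.39 = 110.1474 per 1,000.
The 2012 intake: 0.2320×114.87 + 0.2393×148.34 + 0.1908×130.75 + 0.2215×54.54 + 0.1164×27.26 = 102.3460 per 1,000.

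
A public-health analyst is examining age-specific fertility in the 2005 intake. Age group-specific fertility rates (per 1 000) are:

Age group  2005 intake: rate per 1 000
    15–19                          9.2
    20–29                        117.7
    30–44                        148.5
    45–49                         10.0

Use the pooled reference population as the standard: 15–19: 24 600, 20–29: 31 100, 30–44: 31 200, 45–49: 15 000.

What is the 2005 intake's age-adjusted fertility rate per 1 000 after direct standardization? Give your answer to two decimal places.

Standard total = 101 900; weights = 0.2414, 0.3052, 0.3062, 0.1472.
Standardized rate: 0.2414×9.2 + 0.3052×117.7 + 0.3062×148.5 + 0.1472×10.0 = 85.0833 per 1 000.

85.08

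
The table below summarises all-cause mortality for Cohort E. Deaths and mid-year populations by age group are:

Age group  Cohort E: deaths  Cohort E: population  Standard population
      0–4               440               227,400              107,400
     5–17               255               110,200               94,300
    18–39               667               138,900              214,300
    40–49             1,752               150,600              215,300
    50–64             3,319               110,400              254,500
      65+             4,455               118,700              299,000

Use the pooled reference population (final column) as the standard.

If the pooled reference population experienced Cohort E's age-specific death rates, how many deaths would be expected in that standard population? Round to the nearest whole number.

Age-specific rates per 1,000 for Cohort E: 1.935, 2.314, 4.802, 11.633, 30.063, 37.532.
Expected deaths = Σ (standard pop × age-specific rate ÷ 1,000)
= 107,400×1.935/1,000 + 94,300×2.314/1,000 + 214,300×4.802/1,000 + 215,300×11.633/1,000 + 254,500×30.063/1,000 + 299,000×37.532/1,000
= 207.81 + 218.21 + 1029.07 + 2504.69 + 7651.14 + 11221.95 = 22832.86.

22833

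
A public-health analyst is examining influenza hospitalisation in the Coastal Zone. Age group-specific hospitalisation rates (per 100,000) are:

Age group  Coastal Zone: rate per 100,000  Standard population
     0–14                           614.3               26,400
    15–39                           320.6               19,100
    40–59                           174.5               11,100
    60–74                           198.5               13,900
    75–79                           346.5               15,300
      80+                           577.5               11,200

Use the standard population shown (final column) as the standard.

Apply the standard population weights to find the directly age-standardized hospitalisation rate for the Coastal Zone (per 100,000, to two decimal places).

400.07

Standard total = 97,000; weights = 0.2722, 0.1969, 0.1144, 0.1433, 0.1577, 0.1155.
Standardized rate: 0.2722×614.3 + 0.1969×320.6 + 0.1144×174.5 + 0.1433×198.5 + 0.1577×346.5 + 0.1155×577.5 = 400.0673 per 100,000.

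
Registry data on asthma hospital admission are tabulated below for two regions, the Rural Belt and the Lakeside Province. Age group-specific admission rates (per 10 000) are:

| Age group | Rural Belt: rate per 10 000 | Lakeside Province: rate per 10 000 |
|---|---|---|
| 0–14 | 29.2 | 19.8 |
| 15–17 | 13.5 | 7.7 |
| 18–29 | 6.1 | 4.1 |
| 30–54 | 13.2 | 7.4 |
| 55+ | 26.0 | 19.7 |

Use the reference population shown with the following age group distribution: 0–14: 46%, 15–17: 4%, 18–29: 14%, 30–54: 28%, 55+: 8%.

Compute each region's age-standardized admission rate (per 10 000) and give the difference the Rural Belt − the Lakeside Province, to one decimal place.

Standard weights: 0.46, 0.04, 0.14, 0.28, 0.08.
The Rural Belt: 0.4600×29.2 + 0.0400×13.5 + 0.1400×6.1 + 0.2800×13.2 + 0.0800×26.0 = 20.6020 per 10 000.
The Lakeside Province: 0.4600×19.8 + 0.0400×7.7 + 0.1400×4.1 + 0.2800×7.4 + 0.0800×19.7 = 13.6380 per 10 000.
Difference = 20.6020 − 13.6380 = 6.9640.

7.0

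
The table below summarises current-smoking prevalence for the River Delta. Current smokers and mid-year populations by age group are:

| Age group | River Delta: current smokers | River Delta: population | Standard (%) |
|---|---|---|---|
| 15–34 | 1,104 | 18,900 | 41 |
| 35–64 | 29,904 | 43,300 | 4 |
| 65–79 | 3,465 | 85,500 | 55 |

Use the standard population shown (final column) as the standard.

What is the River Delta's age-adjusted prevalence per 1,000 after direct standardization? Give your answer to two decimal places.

Age-specific rates per 1,000 for the River Delta: 58.413, 690.624, 40.526.
Standard weights: 0.41, 0.04, 0.55.
Standardized rate: 0.4100×58.413 + 0.0400×690.624 + 0.5500×40.526 = 73.8636 per 1,000.

73.86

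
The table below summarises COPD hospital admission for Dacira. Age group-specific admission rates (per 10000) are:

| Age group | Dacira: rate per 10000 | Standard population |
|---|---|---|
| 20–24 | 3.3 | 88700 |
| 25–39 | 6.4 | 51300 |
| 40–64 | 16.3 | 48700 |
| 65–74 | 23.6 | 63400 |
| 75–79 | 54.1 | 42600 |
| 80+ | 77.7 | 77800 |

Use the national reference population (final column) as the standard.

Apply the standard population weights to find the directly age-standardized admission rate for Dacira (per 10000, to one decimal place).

30.2

Standard total = 372500; weights = 0.2381, 0.1377, 0.1307, 0.1702, 0.1144, 0.2089.
Standardized rate: 0.2381×3.3 + 0.1377×6.4 + 0.1307×16.3 + 0.1702×23.6 + 0.1144×54.1 + 0.2089×77.7 = 30.2303 per 10000.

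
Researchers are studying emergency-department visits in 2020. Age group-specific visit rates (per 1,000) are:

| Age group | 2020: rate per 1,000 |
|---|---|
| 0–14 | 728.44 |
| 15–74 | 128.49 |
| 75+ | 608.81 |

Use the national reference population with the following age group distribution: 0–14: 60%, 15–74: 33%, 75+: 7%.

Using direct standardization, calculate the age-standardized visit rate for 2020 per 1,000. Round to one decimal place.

Standard weights: 0.60, 0.33, 0.07.
Standardized rate: 0.6000×728.44 + 0.3300×128.49 + 0.0700×608.81 = 522.0824 per 1,000.

522.1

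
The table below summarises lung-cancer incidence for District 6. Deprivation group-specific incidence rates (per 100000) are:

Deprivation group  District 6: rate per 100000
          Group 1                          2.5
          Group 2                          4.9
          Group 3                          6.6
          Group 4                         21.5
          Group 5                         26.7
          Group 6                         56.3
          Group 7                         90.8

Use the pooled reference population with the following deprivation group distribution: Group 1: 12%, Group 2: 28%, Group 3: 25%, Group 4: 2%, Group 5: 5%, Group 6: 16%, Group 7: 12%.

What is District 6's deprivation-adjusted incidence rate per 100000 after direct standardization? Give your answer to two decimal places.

24.99

Standard weights: 0.12, 0.28, 0.25, 0.02, 0.05, 0.16, 0.12.
Standardized rate: 0.1200×2.5 + 0.2800×4.9 + 0.2500×6.6 + 0.0200×21.5 + 0.0500×26.7 + 0.1600×56.3 + 0.1200×90.8 = 24.9910 per 100000.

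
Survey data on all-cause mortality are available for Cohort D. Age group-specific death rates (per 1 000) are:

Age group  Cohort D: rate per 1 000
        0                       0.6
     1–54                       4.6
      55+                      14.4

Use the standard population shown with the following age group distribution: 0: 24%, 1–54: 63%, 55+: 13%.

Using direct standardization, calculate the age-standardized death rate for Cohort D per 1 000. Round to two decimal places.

Standard weights: 0.24, 0.63, 0.13.
Standardized rate: 0.2400×0.6 + 0.6300×4.6 + 0.1300×14.4 = 4.9140 per 1 000.

4.91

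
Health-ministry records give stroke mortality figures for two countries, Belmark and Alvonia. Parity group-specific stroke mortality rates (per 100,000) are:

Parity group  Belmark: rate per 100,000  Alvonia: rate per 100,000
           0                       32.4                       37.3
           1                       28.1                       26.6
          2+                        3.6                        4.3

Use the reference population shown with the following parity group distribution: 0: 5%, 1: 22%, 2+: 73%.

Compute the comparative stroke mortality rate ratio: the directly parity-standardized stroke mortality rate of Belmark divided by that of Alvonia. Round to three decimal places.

Standard weights: 0.05, 0.22, 0.73.
Belmark: 0.0500×32.4 + 0.2200×28.1 + 0.7300×3.6 = 10.4300 per 100,000.
Alvonia: 0.0500×37.3 + 0.2200×26.6 + 0.7300×4.3 = 10.8560 per 100,000.
Ratio = 10.4300 ÷ 10.8560 = 0.96076.

0.961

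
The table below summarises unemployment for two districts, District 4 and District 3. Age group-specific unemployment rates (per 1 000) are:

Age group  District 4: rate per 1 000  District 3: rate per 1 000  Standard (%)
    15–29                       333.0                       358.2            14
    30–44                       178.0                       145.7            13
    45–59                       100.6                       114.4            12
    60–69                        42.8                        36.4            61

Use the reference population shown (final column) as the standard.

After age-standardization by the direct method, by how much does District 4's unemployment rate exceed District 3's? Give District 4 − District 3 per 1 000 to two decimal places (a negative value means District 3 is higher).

2.92

Standard weights: 0.14, 0.13, 0.12, 0.61.
District 4: 0.1400×333.0 + 0.1300×178.0 + 0.1200×100.6 + 0.6100×42.8 = 107.9400 per 1 000.
District 3: 0.1400×358.2 + 0.1300×145.7 + 0.1200×114.4 + 0.6100×36.4 = 105.0210 per 1 000.
Difference = 107.9400 − 105.0210 = 2.9190.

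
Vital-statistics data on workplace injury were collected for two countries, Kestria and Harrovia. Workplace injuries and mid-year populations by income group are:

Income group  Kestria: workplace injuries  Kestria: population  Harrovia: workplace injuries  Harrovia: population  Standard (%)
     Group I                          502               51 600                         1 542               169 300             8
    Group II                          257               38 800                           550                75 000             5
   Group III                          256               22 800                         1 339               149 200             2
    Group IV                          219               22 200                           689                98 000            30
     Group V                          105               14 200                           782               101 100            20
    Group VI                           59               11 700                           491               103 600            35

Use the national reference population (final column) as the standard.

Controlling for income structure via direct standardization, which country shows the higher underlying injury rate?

Kestria

Income-specific rates per 10 000 for Kestria: 97.29, 66.24, 112.28, 98.65, 73.94, 50.43.
For Harrovia: 91.08, 73.33, 89.75, 70.31, 77.35, 47.39.
Standard weights: 0.08, 0.05, 0.02, 0.30, 0.20, 0.35.
Kestria: 0.0800×97.29 + 0.0500×66.24 + 0.0200×112.28 + 0.3000×98.65 + 0.2000×73.94 + 0.3500×50.43 = 75.3733 per 10 000.
Harrovia: 0.0800×91.08 + 0.0500×73.33 + 0.0200×89.75 + 0.3000×70.31 + 0.2000×77.35 + 0.3500×47.39 = 65.8976 per 10 000.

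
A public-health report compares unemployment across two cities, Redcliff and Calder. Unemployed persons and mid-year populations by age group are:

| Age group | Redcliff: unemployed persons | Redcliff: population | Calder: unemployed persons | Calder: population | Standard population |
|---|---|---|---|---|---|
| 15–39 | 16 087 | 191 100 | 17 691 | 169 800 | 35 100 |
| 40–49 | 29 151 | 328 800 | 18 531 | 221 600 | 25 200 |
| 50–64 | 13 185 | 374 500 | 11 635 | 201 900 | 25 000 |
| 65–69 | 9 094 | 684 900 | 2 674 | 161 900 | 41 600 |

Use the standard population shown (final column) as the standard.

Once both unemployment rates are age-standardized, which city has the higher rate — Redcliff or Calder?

Calder

Age-specific rates per 1 000 for Redcliff: 84.181, 88.659, 35.207, 13.278.
For Calder: 104.187, 83.624, 57.628, 16.516.
Standard total = 126 900; weights = 0.2766, 0.1986, 0.1970, 0.3278.
Redcliff: 0.2766×84.181 + 0.1986×88.659 + 0.1970×35.207 + 0.3278×13.278 = 52.1788 per 1 000.
Calder: 0.2766×104.187 + 0.1986×83.624 + 0.1970×57.628 + 0.3278×16.516 = 62.1912 per 1 000.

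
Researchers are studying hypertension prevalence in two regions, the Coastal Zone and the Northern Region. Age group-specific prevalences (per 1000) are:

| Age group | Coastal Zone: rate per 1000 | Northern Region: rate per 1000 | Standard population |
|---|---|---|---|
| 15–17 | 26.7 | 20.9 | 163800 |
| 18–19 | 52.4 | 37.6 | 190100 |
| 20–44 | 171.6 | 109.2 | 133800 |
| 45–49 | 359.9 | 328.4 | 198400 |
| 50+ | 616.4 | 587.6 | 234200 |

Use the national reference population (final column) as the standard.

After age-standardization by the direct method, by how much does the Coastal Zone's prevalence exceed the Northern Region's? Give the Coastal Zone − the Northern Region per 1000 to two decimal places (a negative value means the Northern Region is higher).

27.28

Standard total = 920300; weights = 0.1780, 0.2066, 0.1454, 0.2156, 0.2545.
The Coastal Zone: 0.1780×26.7 + 0.2066×52.4 + 0.1454×171.6 + 0.2156×359.9 + 0.2545×616.4 = 274.9754 per 1000.
The Northern Region: 0.1780×20.9 + 0.2066×37.6 + 0.1454×109.2 + 0.2156×328.4 + 0.2545×587.6 = 247.6938 per 1000.
Difference = 274.9754 − 247.6938 = 27.2815.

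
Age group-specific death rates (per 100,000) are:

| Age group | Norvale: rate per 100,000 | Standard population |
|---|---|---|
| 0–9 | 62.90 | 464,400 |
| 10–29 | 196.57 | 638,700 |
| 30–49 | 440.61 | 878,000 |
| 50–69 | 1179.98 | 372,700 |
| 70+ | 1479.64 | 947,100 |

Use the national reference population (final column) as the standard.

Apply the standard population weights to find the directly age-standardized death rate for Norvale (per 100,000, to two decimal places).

721.85

Standard total = 3,300,900; weights = 0.1407, 0.1935, 0.2660, 0.1129, 0.2869.
Standardized rate: 0.1407×62.90 + 0.1935×196.57 + 0.2660×440.61 + 0.1129×1179.98 + 0.2869×1479.64 = 721.8520 per 100,000.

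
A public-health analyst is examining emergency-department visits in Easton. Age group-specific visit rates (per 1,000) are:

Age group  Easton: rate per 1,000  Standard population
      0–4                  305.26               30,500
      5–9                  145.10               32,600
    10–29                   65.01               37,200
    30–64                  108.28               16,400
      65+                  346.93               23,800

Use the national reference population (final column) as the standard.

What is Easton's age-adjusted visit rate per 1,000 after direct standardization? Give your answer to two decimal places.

Standard total = 140,500; weights = 0.2171, 0.2320, 0.2648, 0.1167, 0.1694.
Standardized rate: 0.2171×305.26 + 0.2320×145.10 + 0.2648×65.01 + 0.1167×108.28 + 0.1694×346.93 = 188.5537 per 1,000.

188.55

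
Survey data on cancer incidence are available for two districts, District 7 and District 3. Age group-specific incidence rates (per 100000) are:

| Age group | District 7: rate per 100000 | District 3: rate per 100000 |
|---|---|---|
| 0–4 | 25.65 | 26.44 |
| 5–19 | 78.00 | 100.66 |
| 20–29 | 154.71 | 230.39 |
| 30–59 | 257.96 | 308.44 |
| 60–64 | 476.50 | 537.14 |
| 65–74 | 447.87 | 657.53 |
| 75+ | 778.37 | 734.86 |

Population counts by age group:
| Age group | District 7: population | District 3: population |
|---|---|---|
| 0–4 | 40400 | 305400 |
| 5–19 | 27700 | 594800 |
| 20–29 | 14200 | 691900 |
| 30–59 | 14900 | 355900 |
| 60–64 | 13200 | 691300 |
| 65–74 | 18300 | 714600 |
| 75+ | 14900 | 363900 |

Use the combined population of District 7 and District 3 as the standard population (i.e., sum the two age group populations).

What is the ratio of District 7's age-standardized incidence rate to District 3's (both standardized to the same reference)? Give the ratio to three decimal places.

0.821

Combined standard total = 3861400; weights = 0.0896, 0.1612, 0.1829, 0.0960, 0.1824, 0.1898, 0.0981.
District 7: 0.0896×25.65 + 0.1612×78.00 + 0.1829×154.71 + 0.0960×257.96 + 0.1824×476.50 + 0.1898×447.87 + 0.0981×778.37 = 316.2329 per 100000.
District 3: 0.0896×26.44 + 0.1612×100.66 + 0.1829×230.39 + 0.0960×308.44 + 0.1824×537.14 + 0.1898×657.53 + 0.0981×734.86 = 385.2322 per 100000.
Ratio = 316.2329 ÷ 385.2322 = 0.82089.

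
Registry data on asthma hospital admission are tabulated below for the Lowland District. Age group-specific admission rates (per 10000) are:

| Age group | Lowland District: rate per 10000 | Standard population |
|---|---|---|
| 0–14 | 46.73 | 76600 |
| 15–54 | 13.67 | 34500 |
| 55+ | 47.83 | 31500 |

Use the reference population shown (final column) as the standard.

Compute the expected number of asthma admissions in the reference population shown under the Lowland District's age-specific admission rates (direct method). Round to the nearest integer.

556

Expected asthma admissions = Σ (standard pop × age-specific rate ÷ 10000)
= 76600×46.73/10000 + 34500×13.67/10000 + 31500×47.83/10000
= 357.95 + 47.16 + 150.66 = 555.78.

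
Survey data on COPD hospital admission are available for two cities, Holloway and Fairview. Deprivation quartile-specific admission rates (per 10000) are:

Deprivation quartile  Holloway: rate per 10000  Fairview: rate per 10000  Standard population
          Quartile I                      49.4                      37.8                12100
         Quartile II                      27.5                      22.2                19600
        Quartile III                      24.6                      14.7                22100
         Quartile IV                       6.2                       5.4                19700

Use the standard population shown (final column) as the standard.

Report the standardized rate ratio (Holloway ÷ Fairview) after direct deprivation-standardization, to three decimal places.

Standard total = 73500; weights = 0.1646, 0.2667, 0.3007, 0.2680.
Holloway: 0.1646×49.4 + 0.2667×27.5 + 0.3007×24.6 + 0.2680×6.2 = 24.5244 per 10000.
Fairview: 0.1646×37.8 + 0.2667×22.2 + 0.3007×14.7 + 0.2680×5.4 = 18.0102 per 10000.
Ratio = 24.5244 ÷ 18.0102 = 1.36169.

1.362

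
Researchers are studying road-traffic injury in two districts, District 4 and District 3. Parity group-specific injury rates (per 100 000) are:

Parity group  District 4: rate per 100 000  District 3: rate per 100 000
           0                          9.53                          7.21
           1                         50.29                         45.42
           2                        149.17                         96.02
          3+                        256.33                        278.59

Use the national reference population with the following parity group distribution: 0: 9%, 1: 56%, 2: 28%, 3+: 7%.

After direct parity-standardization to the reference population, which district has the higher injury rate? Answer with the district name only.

Standard weights: 0.09, 0.56, 0.28, 0.07.
District 4: 0.0900×9.53 + 0.5600×50.29 + 0.2800×149.17 + 0.0700×256.33 = 88.7308 per 100 000.
District 3: 0.0900×7.21 + 0.5600×45.42 + 0.2800×96.02 + 0.0700×278.59 = 72.4710 per 100 000.

District 4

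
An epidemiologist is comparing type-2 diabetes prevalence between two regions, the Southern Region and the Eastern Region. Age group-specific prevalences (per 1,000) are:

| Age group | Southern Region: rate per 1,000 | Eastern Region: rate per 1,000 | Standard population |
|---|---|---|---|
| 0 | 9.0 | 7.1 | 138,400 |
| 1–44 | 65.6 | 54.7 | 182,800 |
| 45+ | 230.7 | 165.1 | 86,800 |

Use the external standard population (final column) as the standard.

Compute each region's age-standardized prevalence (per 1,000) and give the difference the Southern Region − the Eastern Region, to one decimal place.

19.5

Standard total = 408,000; weights = 0.3392, 0.4480, 0.2127.
The Southern Region: 0.3392×9.0 + 0.4480×65.6 + 0.2127×230.7 = 81.5246 per 1,000.
The Eastern Region: 0.3392×7.1 + 0.4480×54.7 + 0.2127×165.1 = 62.0404 per 1,000.
Difference = 81.5246 − 62.0404 = 19.4842.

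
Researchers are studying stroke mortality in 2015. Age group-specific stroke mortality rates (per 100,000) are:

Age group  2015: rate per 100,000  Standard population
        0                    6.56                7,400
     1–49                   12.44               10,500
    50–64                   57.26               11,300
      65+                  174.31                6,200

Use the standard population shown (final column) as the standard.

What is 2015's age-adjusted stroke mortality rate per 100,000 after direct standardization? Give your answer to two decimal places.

53.87

Standard total = 35,400; weights = 0.2090, 0.2966, 0.3192, 0.1751.
Standardized rate: 0.2090×6.56 + 0.2966×12.44 + 0.3192×57.26 + 0.1751×174.31 = 53.8679 per 100,000.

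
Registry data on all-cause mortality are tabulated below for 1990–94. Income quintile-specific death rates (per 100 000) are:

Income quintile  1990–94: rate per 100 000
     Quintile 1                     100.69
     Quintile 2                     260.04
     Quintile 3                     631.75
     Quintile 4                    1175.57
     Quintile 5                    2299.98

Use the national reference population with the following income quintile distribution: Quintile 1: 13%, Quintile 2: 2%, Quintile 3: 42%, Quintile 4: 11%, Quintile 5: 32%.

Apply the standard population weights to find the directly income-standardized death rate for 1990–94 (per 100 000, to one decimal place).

1148.9

Standard weights: 0.13, 0.02, 0.42, 0.11, 0.32.
Standardized rate: 0.1300×100.69 + 0.0200×260.04 + 0.4200×631.75 + 0.1100×1175.57 + 0.3200×2299.98 = 1148.9318 per 100 000.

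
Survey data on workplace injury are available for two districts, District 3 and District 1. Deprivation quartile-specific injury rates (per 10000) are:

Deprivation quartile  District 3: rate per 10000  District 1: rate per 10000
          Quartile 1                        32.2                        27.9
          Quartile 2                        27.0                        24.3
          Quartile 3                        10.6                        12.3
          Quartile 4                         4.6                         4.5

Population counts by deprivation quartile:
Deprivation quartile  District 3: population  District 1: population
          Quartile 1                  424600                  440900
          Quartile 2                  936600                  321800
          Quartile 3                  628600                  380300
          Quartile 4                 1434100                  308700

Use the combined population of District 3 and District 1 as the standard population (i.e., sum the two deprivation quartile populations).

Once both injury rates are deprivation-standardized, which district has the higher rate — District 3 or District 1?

Combined standard total = 4875600; weights = 0.1775, 0.2581, 0.2069, 0.3575.
District 3: 0.1775×32.2 + 0.2581×27.0 + 0.2069×10.6 + 0.3575×4.6 = 16.5225 per 10000.
District 1: 0.1775×27.9 + 0.2581×24.3 + 0.2069×12.3 + 0.3575×4.5 = 15.3783 per 10000.
The crude rates (15.25 vs 18.04) would put District 1 higher, but that reflects its deprivation composition; once standardized to a common deprivation structure, District 3 has the higher underlying rate.

District 3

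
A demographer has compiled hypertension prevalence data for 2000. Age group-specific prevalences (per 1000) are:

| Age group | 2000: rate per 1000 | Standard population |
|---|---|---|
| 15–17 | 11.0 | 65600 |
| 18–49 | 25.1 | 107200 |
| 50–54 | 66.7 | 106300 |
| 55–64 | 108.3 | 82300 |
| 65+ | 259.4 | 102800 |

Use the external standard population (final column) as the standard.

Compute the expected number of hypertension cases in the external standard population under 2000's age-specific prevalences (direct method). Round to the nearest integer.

Expected hypertension cases = Σ (standard pop × age-specific rate ÷ 1000)
= 65600×11.0/1000 + 107200×25.1/1000 + 106300×66.7/1000 + 82300×108.3/1000 + 102800×259.4/1000
= 721.60 + 2690.72 + 7090.21 + 8913.09 + 26666.32 = 46081.94.

46082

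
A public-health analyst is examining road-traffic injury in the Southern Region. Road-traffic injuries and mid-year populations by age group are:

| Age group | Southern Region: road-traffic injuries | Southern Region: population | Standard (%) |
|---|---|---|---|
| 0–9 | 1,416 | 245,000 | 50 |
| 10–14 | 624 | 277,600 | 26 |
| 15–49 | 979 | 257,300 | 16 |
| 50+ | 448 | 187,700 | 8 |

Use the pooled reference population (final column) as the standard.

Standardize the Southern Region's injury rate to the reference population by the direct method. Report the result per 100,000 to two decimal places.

427.40

Age-specific rates per 100,000 for the Southern Region: 577.96, 224.78, 380.49, 238.68.
Standard weights: 0.50, 0.26, 0.16, 0.08.
Standardized rate: 0.5000×577.96 + 0.2600×224.78 + 0.1600×380.49 + 0.0800×238.68 = 427.3960 per 100,000.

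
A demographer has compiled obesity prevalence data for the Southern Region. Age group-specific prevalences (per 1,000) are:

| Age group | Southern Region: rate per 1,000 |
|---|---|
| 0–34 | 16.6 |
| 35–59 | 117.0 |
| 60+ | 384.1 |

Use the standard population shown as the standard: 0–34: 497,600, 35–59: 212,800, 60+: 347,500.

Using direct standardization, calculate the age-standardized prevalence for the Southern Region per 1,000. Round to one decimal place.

Standard total = 1,057,900; weights = 0.4704, 0.2012, 0.3285.
Standardized rate: 0.4704×16.6 + 0.2012×117.0 + 0.3285×384.1 = 157.5125 per 1,000.

157.5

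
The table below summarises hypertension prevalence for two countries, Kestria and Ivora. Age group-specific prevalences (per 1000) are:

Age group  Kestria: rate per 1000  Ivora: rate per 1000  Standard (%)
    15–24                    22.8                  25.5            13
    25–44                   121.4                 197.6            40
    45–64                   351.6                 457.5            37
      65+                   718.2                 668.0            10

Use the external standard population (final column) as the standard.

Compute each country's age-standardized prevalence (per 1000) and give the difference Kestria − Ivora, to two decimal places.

-64.99

Standard weights: 0.13, 0.40, 0.37, 0.10.
Kestria: 0.1300×22.8 + 0.4000×121.4 + 0.3700×351.6 + 0.1000×718.2 = 253.4360 per 1000.
Ivora: 0.1300×25.5 + 0.4000×197.6 + 0.3700×457.5 + 0.1000×668.0 = 318.4300 per 1000.
Difference = 253.4360 − 318.4300 = -64.9940.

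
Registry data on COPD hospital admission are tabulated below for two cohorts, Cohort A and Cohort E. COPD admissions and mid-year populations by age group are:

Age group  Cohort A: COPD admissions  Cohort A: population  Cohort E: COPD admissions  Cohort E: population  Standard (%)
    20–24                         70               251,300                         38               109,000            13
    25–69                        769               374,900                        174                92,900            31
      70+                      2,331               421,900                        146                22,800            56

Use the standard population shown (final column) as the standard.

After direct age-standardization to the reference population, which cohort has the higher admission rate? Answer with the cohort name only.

Age-specific rates per 10,000 for Cohort A: 2.79, 20.51, 55.25.
For Cohort E: 3.49, 18.73, 64.04.
Standard weights: 0.13, 0.31, 0.56.
Cohort A: 0.1300×2.79 + 0.3100×20.51 + 0.5600×55.25 = 37.6609 per 10,000.
Cohort E: 0.1300×3.49 + 0.3100×18.73 + 0.5600×64.04 = 42.1191 per 10,000.
The crude rates (30.25 vs 15.93) would put Cohort A higher, but that reflects its age composition; once standardized to a common age structure, Cohort E has the higher underlying rate.

Cohort E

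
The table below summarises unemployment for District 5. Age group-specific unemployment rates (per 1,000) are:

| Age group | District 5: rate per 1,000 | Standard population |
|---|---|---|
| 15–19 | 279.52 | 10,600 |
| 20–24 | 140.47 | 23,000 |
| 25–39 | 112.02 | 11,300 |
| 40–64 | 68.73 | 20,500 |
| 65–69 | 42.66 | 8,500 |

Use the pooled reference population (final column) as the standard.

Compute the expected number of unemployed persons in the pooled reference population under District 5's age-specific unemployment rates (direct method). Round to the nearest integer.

Expected unemployed persons = Σ (standard pop × age-specific rate ÷ 1,000)
= 10,600×279.52/1,000 + 23,000×140.47/1,000 + 11,300×112.02/1,000 + 20,500×68.73/1,000 + 8,500×42.66/1,000
= 2962.91 + 3230.81 + 1265.83 + 1408.96 + 362.61 = 9231.12.

9231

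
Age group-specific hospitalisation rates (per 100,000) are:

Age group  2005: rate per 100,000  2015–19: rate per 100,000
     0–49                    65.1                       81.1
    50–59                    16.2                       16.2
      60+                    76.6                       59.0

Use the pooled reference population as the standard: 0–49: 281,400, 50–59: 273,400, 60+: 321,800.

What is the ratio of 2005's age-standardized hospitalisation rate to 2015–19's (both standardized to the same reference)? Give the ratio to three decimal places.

Standard total = 876,600; weights = 0.3210, 0.3119, 0.3671.
2005: 0.3210×65.1 + 0.3119×16.2 + 0.3671×76.6 = 54.0704 per 100,000.
2015–19: 0.3210×81.1 + 0.3119×16.2 + 0.3671×59.0 = 52.7456 per 100,000.
Ratio = 54.0704 ÷ 52.7456 = 1.02512.

1.025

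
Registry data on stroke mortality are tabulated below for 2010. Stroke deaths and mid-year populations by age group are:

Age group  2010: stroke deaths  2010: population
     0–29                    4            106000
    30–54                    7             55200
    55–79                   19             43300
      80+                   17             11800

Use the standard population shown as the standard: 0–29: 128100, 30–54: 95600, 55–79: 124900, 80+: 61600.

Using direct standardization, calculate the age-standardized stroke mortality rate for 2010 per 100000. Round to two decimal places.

39.13

Age-specific rates per 100000 for 2010: 3.77, 12.68, 43.88, 144.07.
Standard total = 410200; weights = 0.3123, 0.2331, 0.3045, 0.1502.
Standardized rate: 0.3123×3.77 + 0.2331×12.68 + 0.3045×43.88 + 0.1502×144.07 = 39.1294 per 100000.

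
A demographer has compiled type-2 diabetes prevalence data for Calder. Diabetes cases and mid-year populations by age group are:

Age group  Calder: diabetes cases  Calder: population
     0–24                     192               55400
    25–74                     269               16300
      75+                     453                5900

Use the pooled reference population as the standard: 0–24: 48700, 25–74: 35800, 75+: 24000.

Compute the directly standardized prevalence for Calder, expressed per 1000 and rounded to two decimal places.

23.98

Age-specific rates per 1000 for Calder: 3.466, 16.503, 76.780.
Standard total = 108500; weights = 0.4488, 0.3300, 0.2212.
Standardized rate: 0.4488×3.466 + 0.3300×16.503 + 0.2212×76.780 = 23.9843 per 1000.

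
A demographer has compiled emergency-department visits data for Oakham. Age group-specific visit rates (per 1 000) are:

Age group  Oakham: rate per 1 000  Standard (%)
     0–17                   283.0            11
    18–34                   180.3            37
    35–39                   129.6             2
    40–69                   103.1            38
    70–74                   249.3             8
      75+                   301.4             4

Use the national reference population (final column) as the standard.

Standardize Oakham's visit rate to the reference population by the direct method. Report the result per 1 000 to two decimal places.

Standard weights: 0.11, 0.37, 0.02, 0.38, 0.08, 0.04.
Standardized rate: 0.1100×283.0 + 0.3700×180.3 + 0.0200×129.6 + 0.3800×103.1 + 0.0800×249.3 + 0.0400×301.4 = 171.6110 per 1 000.

171.61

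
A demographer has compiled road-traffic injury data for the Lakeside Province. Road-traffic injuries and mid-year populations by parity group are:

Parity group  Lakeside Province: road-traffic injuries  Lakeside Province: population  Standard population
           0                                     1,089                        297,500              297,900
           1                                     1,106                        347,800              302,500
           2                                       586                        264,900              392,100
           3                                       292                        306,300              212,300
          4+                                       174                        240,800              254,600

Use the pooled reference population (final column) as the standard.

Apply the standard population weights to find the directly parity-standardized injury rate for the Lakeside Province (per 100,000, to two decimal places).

226.54

Parity-specific rates per 100,000 for the Lakeside Province: 366.05, 318.00, 221.22, 95.33, 72.26.
Standard total = 1,459,400; weights = 0.2041, 0.2073, 0.2687, 0.1455, 0.1745.
Standardized rate: 0.2041×366.05 + 0.2073×318.00 + 0.2687×221.22 + 0.1455×95.33 + 0.1745×72.26 = 226.5422 per 100,000.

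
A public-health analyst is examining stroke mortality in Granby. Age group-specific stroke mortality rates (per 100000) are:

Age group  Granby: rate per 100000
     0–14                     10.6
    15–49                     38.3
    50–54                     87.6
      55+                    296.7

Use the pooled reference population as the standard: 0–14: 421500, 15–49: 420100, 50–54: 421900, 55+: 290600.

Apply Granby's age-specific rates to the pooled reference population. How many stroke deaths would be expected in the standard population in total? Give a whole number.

1437

Expected stroke deaths = Σ (standard pop × age-specific rate ÷ 100000)
= 421500×10.6/100000 + 420100×38.3/100000 + 421900×87.6/100000 + 290600×296.7/100000
= 44.68 + 160.90 + 369.58 + 862.21 = 1437.37.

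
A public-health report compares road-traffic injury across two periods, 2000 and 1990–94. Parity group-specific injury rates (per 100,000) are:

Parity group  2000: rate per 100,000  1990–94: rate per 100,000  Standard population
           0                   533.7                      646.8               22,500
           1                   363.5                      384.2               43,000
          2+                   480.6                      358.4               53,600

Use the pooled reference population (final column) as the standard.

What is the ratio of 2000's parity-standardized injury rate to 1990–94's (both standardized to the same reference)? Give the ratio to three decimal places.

1.062

Standard total = 119,100; weights = 0.1889, 0.3610, 0.4500.
2000: 0.1889×533.7 + 0.3610×363.5 + 0.4500×480.6 = 448.3536 per 100,000.
1990–94: 0.1889×646.8 + 0.3610×384.2 + 0.4500×358.4 = 422.1985 per 100,000.
Ratio = 448.3536 ÷ 422.1985 = 1.06195.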